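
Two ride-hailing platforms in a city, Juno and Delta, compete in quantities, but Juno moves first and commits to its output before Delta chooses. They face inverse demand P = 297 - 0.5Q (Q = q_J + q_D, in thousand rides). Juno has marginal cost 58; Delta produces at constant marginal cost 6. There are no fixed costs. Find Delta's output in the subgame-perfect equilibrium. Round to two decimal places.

Solve by backward induction. Given q_J, the follower Delta maximises π_D = (297 - (1/2)q_J - (1/2)q_D)q_D - 6q_D.
Follower FOC: 291 - (1/2)q_J - q_D = 0, so q_D(q_J) = (291 - (1/2)q_J).
Juno substitutes q_D(q_J) into its own profit: π_J = q_J(297 - (1/2)q_J - (291 - (1/2)q_J)/2) - 58q_J = (303/2 - (1/4)q_J)q_J - 58q_J.
The leader's first-order condition 187/2 - (1/2)q_J = 0 yields q_J = 187.
Then q_D = (291 - (1/2)·187) = 395/2.

197.50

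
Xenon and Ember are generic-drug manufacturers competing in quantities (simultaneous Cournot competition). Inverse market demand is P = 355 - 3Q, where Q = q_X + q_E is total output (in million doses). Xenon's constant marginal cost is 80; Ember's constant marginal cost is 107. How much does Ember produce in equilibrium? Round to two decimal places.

24.56

Xenon's profit: π_X = (355 - 3Q)q_X - (80q_X). Setting ∂π_X/∂q_X = 0: 275 - 6q_X - 3(q_E) = 0.
Ember's profit: π_E = (355 - 3Q)q_E - (107q_E). Setting ∂π_E/∂q_E = 0: 248 - 6q_E - 3(q_X) = 0.
So q_X = (275 - 3q_E)/6 and q_E = (248 - 3q_X)/6.
Solving the pair: q_X = 302/9, q_E = 221/9.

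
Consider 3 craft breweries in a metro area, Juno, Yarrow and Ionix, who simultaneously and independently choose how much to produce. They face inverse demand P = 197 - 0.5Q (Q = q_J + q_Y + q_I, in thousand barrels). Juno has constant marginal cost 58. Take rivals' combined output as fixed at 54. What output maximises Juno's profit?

With rivals' combined output fixed at 54, Juno's profit is π_J = (197 - (1/2)·54 - (1/2)q_J)q_J - (58q_J) = (170 - (1/2)q_J)q_J - (58q_J).
∂π_J/∂q_J = 112 - q_J = 0, so q_J = 112.

112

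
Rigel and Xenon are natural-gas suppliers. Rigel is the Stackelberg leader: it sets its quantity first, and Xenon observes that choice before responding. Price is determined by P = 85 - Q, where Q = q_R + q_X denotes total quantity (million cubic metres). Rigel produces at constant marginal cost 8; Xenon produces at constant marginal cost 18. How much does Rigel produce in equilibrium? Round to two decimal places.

43.50

The follower Xenon best-responds to any q_R: π_X = (85 - Q)q_X - 18q_X.
Follower FOC: 67 - q_R - 2q_X = 0, so q_X(q_R) = (67 - q_R)/2.
The leader anticipates this reaction. Substituting into P = 85 - Q gives P = 103/2 - (1/2)q_R, so π_R = (103/2 - (1/2)q_R)q_R - 8q_R.
Leader FOC: 87/2 - q_R = 0, so q_R = 87/2.
Then q_X = (67 - 87/2)/2 = 47/4.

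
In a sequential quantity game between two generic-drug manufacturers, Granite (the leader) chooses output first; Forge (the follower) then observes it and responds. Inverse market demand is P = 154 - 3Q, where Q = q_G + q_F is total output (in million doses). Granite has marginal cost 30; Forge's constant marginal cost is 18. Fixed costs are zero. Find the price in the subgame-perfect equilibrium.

Solve by backward induction. Given q_G, the follower Forge maximises π_F = (154 - 3q_G - 3q_F)q_F - 18q_F.
Setting the follower's marginal profit to zero, 136 - 3q_G - 6q_F = 0, i.e. q_F = (136 - 3q_G)/6.
Granite substitutes q_F(q_G) into its own profit: π_G = q_G(154 - 3q_G - (136 - 3q_G)/2) - 30q_G = (86 - (3/2)q_G)q_G - 30q_G.
Maximising: ∂π_G/∂q_G = 56 - 3q_G = 0, giving q_G = 56/3.
Then q_F = (136 - 3·(56/3))/6 = 40/3.
Total output Q = 32, so price P = 154 - 3·32 = 58.

58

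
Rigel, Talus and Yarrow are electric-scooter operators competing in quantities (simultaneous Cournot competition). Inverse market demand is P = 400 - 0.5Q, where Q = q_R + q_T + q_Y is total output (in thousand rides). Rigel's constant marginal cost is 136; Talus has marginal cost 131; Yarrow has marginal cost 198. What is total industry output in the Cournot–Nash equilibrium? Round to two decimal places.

Rigel's profit: π_R = (400 - 0.5Q)q_R - (136q_R). Setting ∂π_R/∂q_R = 0: 264 - q_R - (1/2)(q_T + q_Y) = 0.
Talus's profit: π_T = (400 - 0.5Q)q_T - (131q_T). Setting ∂π_T/∂q_T = 0: 269 - q_T - (1/2)(q_R + q_Y) = 0.
Yarrow's first-order condition: 202 - q_Y - (1/2)(q_R + q_T) = 0.
Adding the 3 conditions: 735 − Q − Q = 0, i.e. Q = 735/2.
Back-substituting: q_R = (264 − 735/4)/(1/2) = 321/2, q_T = (269 − 735/4)/(1/2) = 341/2, q_Y = (202 − 735/4)/(1/2) = 73/2.
Total output Q = 321/2 + 341/2 + 73/2 = 735/2.

367.50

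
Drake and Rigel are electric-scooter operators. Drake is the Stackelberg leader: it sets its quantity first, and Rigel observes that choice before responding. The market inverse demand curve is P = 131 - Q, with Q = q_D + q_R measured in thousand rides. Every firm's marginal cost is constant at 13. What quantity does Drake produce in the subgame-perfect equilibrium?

The follower Rigel best-responds to any q_D: π_R = (131 - Q)q_R - 13q_R.
∂π_R/∂q_R = 118 - q_D - 2q_R = 0 gives the reaction function q_R = (118 - q_D)/2.
The leader anticipates this reaction. Substituting into P = 131 - Q gives P = 72 - (1/2)q_D, so π_D = (72 - (1/2)q_D)q_D - 13q_D.
Maximising: ∂π_D/∂q_D = 59 - q_D = 0, giving q_D = 59.
Then q_R = (118 - 59)/2 = 59/2.

59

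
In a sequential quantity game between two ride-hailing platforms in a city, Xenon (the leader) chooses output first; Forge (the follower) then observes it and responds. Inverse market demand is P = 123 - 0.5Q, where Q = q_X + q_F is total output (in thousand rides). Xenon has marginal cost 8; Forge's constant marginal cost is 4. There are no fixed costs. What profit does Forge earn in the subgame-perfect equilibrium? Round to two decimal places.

The follower Forge best-responds to any q_X: π_F = (123 - 0.5Q)q_F - 4q_F.
Follower FOC: 119 - (1/2)q_X - q_F = 0, so q_F(q_X) = (119 - (1/2)q_X).
The leader anticipates this reaction. Substituting into P = 123 - 0.5Q gives P = 127/2 - (1/4)q_X, so π_X = (127/2 - (1/4)q_X)q_X - 8q_X.
Maximising: ∂π_X/∂q_X = 111/2 - (1/2)q_X = 0, giving q_X = 111.
Then q_F = (119 - (1/2)·111) = 127/2.
Price P = 123 - (1/2)·(349/2) = 143/4.
Forge's profit: (143/4 - 4)·(127/2) = 2016.1250.

2016.13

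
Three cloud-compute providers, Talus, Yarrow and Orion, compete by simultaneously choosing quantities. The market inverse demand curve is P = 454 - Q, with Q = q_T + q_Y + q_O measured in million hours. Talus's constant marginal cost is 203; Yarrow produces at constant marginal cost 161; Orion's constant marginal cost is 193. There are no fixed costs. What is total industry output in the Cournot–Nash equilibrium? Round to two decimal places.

Talus's profit: π_T = (454 - Q)q_T - (203q_T). Setting ∂π_T/∂q_T = 0: 251 - 2q_T - (q_Y + q_O) = 0.
Yarrow's first-order condition: 293 - 2q_Y - (q_T + q_O) = 0.
Orion's profit: π_O = (454 - Q)q_O - (193q_O). Setting ∂π_O/∂q_O = 0: 261 - 2q_O - (q_T + q_Y) = 0.
Summing all 3 equations gives 805 − 4Q = 0, hence Q = 805/4.
Back-substituting: q_T = (251 − 805/4) = 199/4, q_Y = (293 − 805/4) = 367/4, q_O = (261 − 805/4) = 239/4.
Total output Q = 199/4 + 367/4 + 239/4 = 805/4.

201.25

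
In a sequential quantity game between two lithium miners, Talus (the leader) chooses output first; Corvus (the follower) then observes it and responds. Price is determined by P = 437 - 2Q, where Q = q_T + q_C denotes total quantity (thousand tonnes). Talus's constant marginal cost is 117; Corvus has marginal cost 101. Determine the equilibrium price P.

193

Solve by backward induction. Given q_T, the follower Corvus maximises π_C = (437 - 2q_T - 2q_C)q_C - 101q_C.
Follower FOC: 336 - 2q_T - 4q_C = 0, so q_C(q_T) = (336 - 2q_T)/4.
Talus substitutes q_C(q_T) into its own profit: π_T = q_T(437 - 2q_T - (336 - 2q_T)/2) - 117q_T = (269 - q_T)q_T - 117q_T.
Maximising: ∂π_T/∂q_T = 152 - 2q_T = 0, giving q_T = 76.
Then q_C = (336 - 2·76)/4 = 46.
Total output Q = 122, so price P = 437 - 2·122 = 193.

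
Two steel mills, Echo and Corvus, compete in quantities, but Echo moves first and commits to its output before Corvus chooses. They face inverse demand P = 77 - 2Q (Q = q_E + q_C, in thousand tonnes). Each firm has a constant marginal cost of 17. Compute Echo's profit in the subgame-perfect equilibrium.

225

Solve by backward induction. Given q_E, the follower Corvus maximises π_C = (77 - 2q_E - 2q_C)q_C - 17q_C.
Setting the follower's marginal profit to zero, 60 - 2q_E - 4q_C = 0, i.e. q_C = (60 - 2q_E)/4.
Echo substitutes q_C(q_E) into its own profit: π_E = q_E(77 - 2q_E - (60 - 2q_E)/2) - 17q_E = (47 - q_E)q_E - 17q_E.
Maximising: ∂π_E/∂q_E = 30 - 2q_E = 0, giving q_E = 15.
Then q_C = (60 - 2·15)/4 = 15/2.
Price P = 77 - 2·(45/2) = 32.
Echo's profit: (32 - 17)·15 = 225.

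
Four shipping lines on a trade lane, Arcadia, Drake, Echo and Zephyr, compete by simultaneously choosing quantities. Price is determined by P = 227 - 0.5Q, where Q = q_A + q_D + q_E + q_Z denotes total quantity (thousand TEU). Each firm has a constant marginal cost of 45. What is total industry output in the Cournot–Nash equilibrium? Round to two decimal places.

A representative firm's profit is π_i = q_i(227 - 0.5Q) - 45q_i.
Setting ∂π_i/∂q_i = 0 with rivals' quantities fixed: 182 - q_i - (1/2)·Σ_{j≠i} q_j = 0.
With identical firms every q_j equals q_i, so Σ_{j≠i} q_j = 3q_i and 182 = (5/2)q_i, giving q_i = 364/5.
Total output Q = 364/5 + 364/5 + 364/5 + 364/5 = 1456/5.

291.20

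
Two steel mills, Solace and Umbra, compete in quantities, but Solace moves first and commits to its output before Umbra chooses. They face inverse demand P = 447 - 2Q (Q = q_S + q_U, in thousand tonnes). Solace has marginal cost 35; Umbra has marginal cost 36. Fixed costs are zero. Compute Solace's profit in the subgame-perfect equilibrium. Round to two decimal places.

10660.56

Solve by backward induction. Given q_S, the follower Umbra maximises π_U = (447 - 2q_S - 2q_U)q_U - 36q_U.
Follower FOC: 411 - 2q_S - 4q_U = 0, so q_U(q_S) = (411 - 2q_S)/4.
Solace substitutes q_U(q_S) into its own profit: π_S = q_S(447 - 2q_S - (411 - 2q_S)/2) - 35q_S = (483/2 - q_S)q_S - 35q_S.
The leader's first-order condition 413/2 - 2q_S = 0 yields q_S = 413/4.
Then q_U = (411 - 2·(413/4))/4 = 409/8.
Price P = 447 - 2·(1235/8) = 553/4.
Solace's profit: (553/4 - 35)·(413/4) = 10660.5625.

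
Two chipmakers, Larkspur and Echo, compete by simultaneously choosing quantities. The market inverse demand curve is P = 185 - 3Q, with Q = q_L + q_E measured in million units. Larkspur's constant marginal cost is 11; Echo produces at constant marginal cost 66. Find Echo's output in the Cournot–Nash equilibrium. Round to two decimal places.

7.11

Larkspur's profit: π_L = (185 - 3Q)q_L - (11q_L). Setting ∂π_L/∂q_L = 0: 174 - 6q_L - 3(q_E) = 0.
Echo's profit: π_E = (185 - 3Q)q_E - (66q_E). Setting ∂π_E/∂q_E = 0: 119 - 6q_E - 3(q_L) = 0.
So q_L = (174 - 3q_E)/6 and q_E = (119 - 3q_L)/6.
Solving the pair: q_L = 229/9, q_E = 64/9.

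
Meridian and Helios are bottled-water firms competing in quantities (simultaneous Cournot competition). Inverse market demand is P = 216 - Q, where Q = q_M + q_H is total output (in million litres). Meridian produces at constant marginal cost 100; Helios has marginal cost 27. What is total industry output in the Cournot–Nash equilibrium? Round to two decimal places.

Meridian's profit: π_M = (216 - Q)q_M - (100q_M). Setting ∂π_M/∂q_M = 0: 116 - 2q_M - (q_H) = 0.
Helios's first-order condition: 189 - 2q_H - (q_M) = 0.
Best responses: q_M = (116 - q_H)/2, q_H = (189 - q_M)/2.
Substituting one into the other gives q_M = 43/3 and q_H = 262/3.
Total output Q = 43/3 + 262/3 = 305/3.

101.67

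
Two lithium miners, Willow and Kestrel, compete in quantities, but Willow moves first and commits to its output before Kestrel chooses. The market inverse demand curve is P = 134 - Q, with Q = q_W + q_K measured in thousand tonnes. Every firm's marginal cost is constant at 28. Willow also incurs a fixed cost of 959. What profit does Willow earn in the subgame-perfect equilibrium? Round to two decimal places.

The follower Kestrel best-responds to any q_W: π_K = (134 - Q)q_K - 28q_K.
Follower FOC: 106 - q_W - 2q_K = 0, so q_K(q_W) = (106 - q_W)/2.
Willow substitutes q_K(q_W) into its own profit: π_W = q_W(134 - q_W - (106 - q_W)/2) - 28q_W = (81 - (1/2)q_W)q_W - 28q_W.
Leader FOC: 53 - q_W = 0, so q_W = 53.
Then q_K = (106 - 53)/2 = 53/2.
Price P = 134 - 159/2 = 109/2.
Willow's profit: (109/2 - 28)·53 - 959 = 891/2.

445.50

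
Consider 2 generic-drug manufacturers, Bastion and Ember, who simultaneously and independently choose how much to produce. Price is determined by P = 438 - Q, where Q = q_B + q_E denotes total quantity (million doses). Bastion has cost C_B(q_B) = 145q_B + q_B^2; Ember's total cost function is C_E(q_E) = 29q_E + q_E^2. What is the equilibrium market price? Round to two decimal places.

Bastion's profit: π_B = (438 - Q)q_B - (145q_B + q_B²). Setting ∂π_B/∂q_B = 0: 293 - 4q_B - (q_E) = 0.
Ember's first-order condition: 409 - 4q_E - (q_B) = 0.
Rearranging gives the reaction functions q_B = (293 - q_E)/4 and q_E = (409 - q_B)/4.
Substituting one into the other gives q_B = 763/15 and q_E = 1343/15.
Total output Q = 702/5, so price P = 438 - 702/5 = 1488/5.

297.60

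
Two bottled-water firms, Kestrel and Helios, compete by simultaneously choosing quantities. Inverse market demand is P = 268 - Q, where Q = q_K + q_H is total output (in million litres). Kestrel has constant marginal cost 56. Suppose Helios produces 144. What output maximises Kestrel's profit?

34

With the rival's output fixed at 144, Kestrel's profit is π_K = (268 - 144 - q_K)q_K - (56q_K) = (124 - q_K)q_K - (56q_K).
∂π_K/∂q_K = 68 - 2q_K = 0, so q_K = 34.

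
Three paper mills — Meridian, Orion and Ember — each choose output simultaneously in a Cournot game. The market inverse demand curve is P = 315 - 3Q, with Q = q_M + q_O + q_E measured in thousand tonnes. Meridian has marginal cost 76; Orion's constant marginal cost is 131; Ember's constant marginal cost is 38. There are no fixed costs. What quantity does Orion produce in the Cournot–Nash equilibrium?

3

Meridian's profit: π_M = (315 - 3Q)q_M - (76q_M). Setting ∂π_M/∂q_M = 0: 239 - 6q_M - 3(q_O + q_E) = 0.
Orion's profit: π_O = (315 - 3Q)q_O - (131q_O). Setting ∂π_O/∂q_O = 0: 184 - 6q_O - 3(q_M + q_E) = 0.
Ember's first-order condition: 277 - 6q_E - 3(q_M + q_O) = 0.
Adding the 3 conditions: 700 − 6Q − 6Q = 0, i.e. Q = 175/3.
Back-substituting: q_M = (239 − 175)/3 = 64/3, q_O = (184 − 175)/3 = 3, q_E = (277 − 175)/3 = 34.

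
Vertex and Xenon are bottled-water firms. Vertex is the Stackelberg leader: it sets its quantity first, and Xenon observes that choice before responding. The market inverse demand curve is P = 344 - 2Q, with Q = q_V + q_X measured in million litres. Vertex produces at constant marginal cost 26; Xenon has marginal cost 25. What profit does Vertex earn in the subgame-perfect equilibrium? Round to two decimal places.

6280.56

Solve by backward induction. Given q_V, the follower Xenon maximises π_X = (344 - 2q_V - 2q_X)q_X - 25q_X.
∂π_X/∂q_X = 319 - 2q_V - 4q_X = 0 gives the reaction function q_X = (319 - 2q_V)/4.
Vertex substitutes q_X(q_V) into its own profit: π_V = q_V(344 - 2q_V - (319 - 2q_V)/2) - 26q_V = (369/2 - q_V)q_V - 26q_V.
The leader's first-order condition 317/2 - 2q_V = 0 yields q_V = 317/4.
Then q_X = (319 - 2·(317/4))/4 = 321/8.
Price P = 344 - 2·(955/8) = 421/4.
Vertex's profit: (421/4 - 26)·(317/4) = 6280.5625.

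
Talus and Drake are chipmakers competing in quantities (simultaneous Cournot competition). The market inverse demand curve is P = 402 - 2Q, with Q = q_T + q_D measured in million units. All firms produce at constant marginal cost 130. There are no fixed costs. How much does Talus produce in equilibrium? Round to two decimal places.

45.33

A representative firm's profit is π_i = q_i(402 - 2Q) - 130q_i.
First-order condition (treating rivals' output as given): 272 - 4q_i - 2q_j = 0.
By symmetry each firm produces the same amount; substituting q_j = q_i yields q_i = 272/6 = 136/3.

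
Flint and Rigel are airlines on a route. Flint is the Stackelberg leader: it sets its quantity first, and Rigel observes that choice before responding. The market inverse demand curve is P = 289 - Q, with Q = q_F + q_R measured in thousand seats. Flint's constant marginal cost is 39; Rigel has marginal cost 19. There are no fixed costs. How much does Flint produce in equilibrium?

The follower Rigel best-responds to any q_F: π_R = (289 - Q)q_R - 19q_R.
∂π_R/∂q_R = 270 - q_F - 2q_R = 0 gives the reaction function q_R = (270 - q_F)/2.
The leader anticipates this reaction. Substituting into P = 289 - Q gives P = 154 - (1/2)q_F, so π_F = (154 - (1/2)q_F)q_F - 39q_F.
The leader's first-order condition 115 - q_F = 0 yields q_F = 115.
Then q_R = (270 - 115)/2 = 155/2.

115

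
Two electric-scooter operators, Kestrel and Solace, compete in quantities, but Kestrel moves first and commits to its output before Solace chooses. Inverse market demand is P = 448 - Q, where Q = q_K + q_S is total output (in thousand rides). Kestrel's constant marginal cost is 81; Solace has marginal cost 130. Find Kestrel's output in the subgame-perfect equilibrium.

208

Solve by backward induction. Given q_K, the follower Solace maximises π_S = (448 - q_K - q_S)q_S - 130q_S.
Follower FOC: 318 - q_K - 2q_S = 0, so q_S(q_K) = (318 - q_K)/2.
Kestrel substitutes q_S(q_K) into its own profit: π_K = q_K(448 - q_K - (318 - q_K)/2) - 81q_K = (289 - (1/2)q_K)q_K - 81q_K.
The leader's first-order condition 208 - q_K = 0 yields q_K = 208.
Then q_S = (318 - 208)/2 = 55.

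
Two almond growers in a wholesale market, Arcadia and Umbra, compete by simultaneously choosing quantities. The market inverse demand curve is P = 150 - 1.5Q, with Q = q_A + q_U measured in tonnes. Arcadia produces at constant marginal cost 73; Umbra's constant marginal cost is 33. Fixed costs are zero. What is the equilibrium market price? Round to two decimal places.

85.33

Arcadia's profit: π_A = (150 - 1.5Q)q_A - (73q_A). Setting ∂π_A/∂q_A = 0: 77 - 3q_A - (3/2)(q_U) = 0.
Umbra's profit: π_U = (150 - 1.5Q)q_U - (33q_U). Setting ∂π_U/∂q_U = 0: 117 - 3q_U - (3/2)(q_A) = 0.
Rearranging gives the reaction functions q_A = (77 - (3/2)q_U)/3 and q_U = (117 - (3/2)q_A)/3.
Solving the pair: q_A = 74/9, q_U = 314/9.
Total output Q = 388/9, so price P = 150 - (3/2)·(388/9) = 256/3.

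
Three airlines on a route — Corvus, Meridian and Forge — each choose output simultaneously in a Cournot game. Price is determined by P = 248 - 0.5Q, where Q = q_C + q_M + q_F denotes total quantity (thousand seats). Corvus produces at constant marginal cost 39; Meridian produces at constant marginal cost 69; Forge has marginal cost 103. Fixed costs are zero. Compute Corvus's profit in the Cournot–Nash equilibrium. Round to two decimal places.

Corvus's profit: π_C = (248 - 0.5Q)q_C - (39q_C). Setting ∂π_C/∂q_C = 0: 209 - q_C - (1/2)(q_M + q_F) = 0.
Meridian's first-order condition: 179 - q_M - (1/2)(q_C + q_F) = 0.
Forge's first-order condition: 145 - q_F - (1/2)(q_C + q_M) = 0.
Summing all 3 equations gives 533 − 2Q = 0, hence Q = 533/2.
Back-substituting: q_C = (209 − 533/4)/(1/2) = 303/2, q_M = (179 − 533/4)/(1/2) = 183/2, q_F = (145 − 533/4)/(1/2) = 47/2.
Price P = 248 - (1/2)·(533/2) = 459/4.
Corvus's profit: (459/4 - 39)·(303/2) = 11476.1250.

11476.13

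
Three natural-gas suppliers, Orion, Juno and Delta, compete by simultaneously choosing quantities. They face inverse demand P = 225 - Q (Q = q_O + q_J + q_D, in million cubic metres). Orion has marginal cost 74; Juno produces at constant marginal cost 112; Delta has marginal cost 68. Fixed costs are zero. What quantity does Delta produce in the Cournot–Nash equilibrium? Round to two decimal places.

51.75

Orion's profit: π_O = (225 - Q)q_O - (74q_O). Setting ∂π_O/∂q_O = 0: 151 - 2q_O - (q_J + q_D) = 0.
Juno's first-order condition: 113 - 2q_J - (q_O + q_D) = 0.
Delta's first-order condition: 157 - 2q_D - (q_O + q_J) = 0.
Adding the 3 conditions: 421 − 2Q − 2Q = 0, i.e. Q = 421/4.
Back-substituting: q_O = (151 − 421/4) = 183/4, q_J = (113 − 421/4) = 31/4, q_D = (157 − 421/4) = 207/4.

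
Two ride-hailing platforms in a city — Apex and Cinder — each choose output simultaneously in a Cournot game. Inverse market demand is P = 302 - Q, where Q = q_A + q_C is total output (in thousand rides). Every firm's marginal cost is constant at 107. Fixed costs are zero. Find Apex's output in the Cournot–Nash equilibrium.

65

Each firm earns π_i = (302 - Q)q_i - 107q_i.
Setting ∂π_i/∂q_i = 0 with rivals' quantities fixed: 195 - 2q_i - q_j = 0.
With identical firms every q_j equals q_i, so q_j = q_i and 195 = 3q_i, giving q_i = 65.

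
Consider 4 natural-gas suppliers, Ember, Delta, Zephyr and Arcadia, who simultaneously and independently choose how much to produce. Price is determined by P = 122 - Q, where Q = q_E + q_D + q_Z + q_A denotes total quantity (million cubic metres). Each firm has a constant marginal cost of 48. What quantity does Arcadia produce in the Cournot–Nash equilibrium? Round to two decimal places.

Each firm earns π_i = (122 - Q)q_i - 48q_i.
First-order condition (treating rivals' output as given): 74 - 2q_i - Σ_{j≠i} q_j = 0.
With identical firms every q_j equals q_i, so Σ_{j≠i} q_j = 3q_i and 74 = 5q_i, giving q_i = 74/5.

14.80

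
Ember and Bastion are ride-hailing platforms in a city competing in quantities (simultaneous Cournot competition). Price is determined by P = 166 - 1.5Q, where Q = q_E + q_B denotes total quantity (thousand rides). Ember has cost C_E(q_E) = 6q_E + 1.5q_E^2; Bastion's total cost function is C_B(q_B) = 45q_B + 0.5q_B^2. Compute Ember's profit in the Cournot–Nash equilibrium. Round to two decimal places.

Ember's profit: π_E = (166 - 1.5Q)q_E - (6q_E + (3/2)q_E²). Setting ∂π_E/∂q_E = 0: 160 - 6q_E - (3/2)(q_B) = 0.
Bastion's first-order condition: 121 - 4q_B - (3/2)(q_E) = 0.
Best responses: q_E = (160 - (3/2)q_B)/6, q_B = (121 - (3/2)q_E)/4.
Substituting one into the other gives q_E = 1834/87 and q_B = 648/29.
Price P = 166 - (3/2)·43.4253 = 100.8621.
Ember's profit: 100.8621·(1834/87) - 6·(1834/87) - (3/2)(1834/87)² = 1333.1574.

1333.16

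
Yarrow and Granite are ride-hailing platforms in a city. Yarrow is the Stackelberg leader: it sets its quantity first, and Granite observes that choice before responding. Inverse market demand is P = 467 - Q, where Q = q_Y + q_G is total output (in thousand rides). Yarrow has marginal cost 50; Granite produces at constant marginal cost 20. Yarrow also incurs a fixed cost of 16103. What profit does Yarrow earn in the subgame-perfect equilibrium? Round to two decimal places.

The follower Granite best-responds to any q_Y: π_G = (467 - Q)q_G - 20q_G.
Follower FOC: 447 - q_Y - 2q_G = 0, so q_G(q_Y) = (447 - q_Y)/2.
Yarrow substitutes q_G(q_Y) into its own profit: π_Y = q_Y(467 - q_Y - (447 - q_Y)/2) - 50q_Y = (487/2 - (1/2)q_Y)q_Y - 50q_Y.
The leader's first-order condition 387/2 - q_Y = 0 yields q_Y = 387/2.
Then q_G = (447 - 387/2)/2 = 507/4.
Price P = 467 - 1281/4 = 587/4.
Yarrow's profit: (587/4 - 50)·(387/2) - 16103 = 2618.1250.

2618.13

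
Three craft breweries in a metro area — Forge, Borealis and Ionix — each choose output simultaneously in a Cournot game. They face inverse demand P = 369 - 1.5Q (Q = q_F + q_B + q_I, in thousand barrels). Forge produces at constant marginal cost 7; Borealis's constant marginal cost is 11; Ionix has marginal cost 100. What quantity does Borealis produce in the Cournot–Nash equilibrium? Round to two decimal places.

73.83

Forge's profit: π_F = (369 - 1.5Q)q_F - (7q_F). Setting ∂π_F/∂q_F = 0: 362 - 3q_F - (3/2)(q_B + q_I) = 0.
Borealis's first-order condition: 358 - 3q_B - (3/2)(q_F + q_I) = 0.
Ionix's first-order condition: 269 - 3q_I - (3/2)(q_F + q_B) = 0.
Adding the 3 first-order conditions: 989 − 6Q = 0, so Q = 989/6.
Back-substituting: q_F = (362 − 989/4)/(3/2) = 153/2, q_B = (358 − 989/4)/(3/2) = 443/6, q_I = (269 − 989/4)/(3/2) = 29/2.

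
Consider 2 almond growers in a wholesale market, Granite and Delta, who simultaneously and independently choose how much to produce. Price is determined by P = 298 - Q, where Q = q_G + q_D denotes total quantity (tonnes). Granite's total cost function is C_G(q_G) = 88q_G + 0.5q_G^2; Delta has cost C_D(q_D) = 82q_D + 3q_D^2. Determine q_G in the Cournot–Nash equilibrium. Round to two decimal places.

63.65

Granite's profit: π_G = (298 - Q)q_G - (88q_G + (1/2)q_G²). Setting ∂π_G/∂q_G = 0: 210 - 3q_G - (q_D) = 0.
Delta's first-order condition: 216 - 8q_D - (q_G) = 0.
So q_G = (210 - q_D)/3 and q_D = (216 - q_G)/8.
Substituting one into the other gives q_G = 1464/23 and q_D = 438/23.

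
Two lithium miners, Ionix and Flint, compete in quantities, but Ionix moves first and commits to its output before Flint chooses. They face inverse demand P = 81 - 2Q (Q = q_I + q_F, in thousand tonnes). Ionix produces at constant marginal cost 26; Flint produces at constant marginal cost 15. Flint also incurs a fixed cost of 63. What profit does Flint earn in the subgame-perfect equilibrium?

179

Solve by backward induction. Given q_I, the follower Flint maximises π_F = (81 - 2q_I - 2q_F)q_F - 15q_F.
Follower FOC: 66 - 2q_I - 4q_F = 0, so q_F(q_I) = (66 - 2q_I)/4.
The leader anticipates this reaction. Substituting into P = 81 - 2Q gives P = 48 - q_I, so π_I = (48 - q_I)q_I - 26q_I.
Leader FOC: 22 - 2q_I = 0, so q_I = 11.
Then q_F = (66 - 2·11)/4 = 11.
Price P = 81 - 2·22 = 37.
Flint's profit: (37 - 15)·11 - 63 = 179.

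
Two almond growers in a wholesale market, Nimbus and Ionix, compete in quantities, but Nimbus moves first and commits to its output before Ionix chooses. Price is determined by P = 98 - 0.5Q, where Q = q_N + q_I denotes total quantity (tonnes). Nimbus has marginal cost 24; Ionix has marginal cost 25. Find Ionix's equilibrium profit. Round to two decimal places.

630.13

Solve by backward induction. Given q_N, the follower Ionix maximises π_I = (98 - (1/2)q_N - (1/2)q_I)q_I - 25q_I.
Follower FOC: 73 - (1/2)q_N - q_I = 0, so q_I(q_N) = (73 - (1/2)q_N).
Nimbus substitutes q_I(q_N) into its own profit: π_N = q_N(98 - (1/2)q_N - (73 - (1/2)q_N)/2) - 24q_N = (123/2 - (1/4)q_N)q_N - 24q_N.
Maximising: ∂π_N/∂q_N = 75/2 - (1/2)q_N = 0, giving q_N = 75.
Then q_I = (73 - (1/2)·75) = 71/2.
Price P = 98 - (1/2)·(221/2) = 171/4.
Ionix's profit: (171/4 - 25)·(71/2) = 630.1250.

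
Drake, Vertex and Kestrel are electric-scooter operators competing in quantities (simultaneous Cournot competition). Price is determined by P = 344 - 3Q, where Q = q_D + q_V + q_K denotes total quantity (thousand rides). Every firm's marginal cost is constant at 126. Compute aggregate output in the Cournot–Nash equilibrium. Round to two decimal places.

Each firm earns π_i = (344 - 3Q)q_i - 126q_i.
Setting ∂π_i/∂q_i = 0 with rivals' quantities fixed: 218 - 6q_i - 3·Σ_{j≠i} q_j = 0.
With identical firms every q_j equals q_i, so Σ_{j≠i} q_j = 2q_i and 218 = 12q_i, giving q_i = 109/6.
Total output Q = 109/6 + 109/6 + 109/6 = 109/2.

54.50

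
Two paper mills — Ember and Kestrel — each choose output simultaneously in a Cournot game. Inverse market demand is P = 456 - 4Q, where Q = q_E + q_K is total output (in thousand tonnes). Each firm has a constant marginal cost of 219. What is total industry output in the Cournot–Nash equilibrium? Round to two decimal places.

Each firm earns π_i = (456 - 4Q)q_i - 219q_i.
Setting ∂π_i/∂q_i = 0 with rivals' quantities fixed: 237 - 8q_i - 4q_j = 0.
By symmetry each firm produces the same amount; substituting q_j = q_i yields q_i = 237/12 = 79/4.
Total output Q = 79/4 + 79/4 = 79/2.

39.50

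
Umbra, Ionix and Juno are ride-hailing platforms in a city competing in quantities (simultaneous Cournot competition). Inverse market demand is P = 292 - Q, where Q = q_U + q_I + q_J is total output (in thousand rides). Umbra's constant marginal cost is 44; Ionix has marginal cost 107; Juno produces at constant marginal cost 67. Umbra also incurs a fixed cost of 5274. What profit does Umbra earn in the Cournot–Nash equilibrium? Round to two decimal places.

1698.25

Umbra's profit: π_U = (292 - Q)q_U - (44q_U). Setting ∂π_U/∂q_U = 0: 248 - 2q_U - (q_I + q_J) = 0.
Ionix's profit: π_I = (292 - Q)q_I - (107q_I). Setting ∂π_I/∂q_I = 0: 185 - 2q_I - (q_U + q_J) = 0.
Juno's first-order condition: 225 - 2q_J - (q_U + q_I) = 0.
Adding the 3 conditions: 658 − 2Q − 2Q = 0, i.e. Q = 329/2.
Back-substituting: q_U = (248 − 329/2) = 167/2, q_I = (185 − 329/2) = 41/2, q_J = (225 − 329/2) = 121/2.
Price P = 292 - 329/2 = 255/2.
Umbra's profit: (255/2 - 44)·(167/2) - 5274 = 1698.2500.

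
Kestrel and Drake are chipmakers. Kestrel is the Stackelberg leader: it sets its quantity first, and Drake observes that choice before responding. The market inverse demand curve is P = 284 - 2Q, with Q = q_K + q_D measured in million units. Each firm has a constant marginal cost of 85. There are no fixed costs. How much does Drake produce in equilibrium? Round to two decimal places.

The follower Drake best-responds to any q_K: π_D = (284 - 2Q)q_D - 85q_D.
Follower FOC: 199 - 2q_K - 4q_D = 0, so q_D(q_K) = (199 - 2q_K)/4.
Kestrel substitutes q_D(q_K) into its own profit: π_K = q_K(284 - 2q_K - (199 - 2q_K)/2) - 85q_K = (369/2 - q_K)q_K - 85q_K.
Maximising: ∂π_K/∂q_K = 199/2 - 2q_K = 0, giving q_K = 199/4.
Then q_D = (199 - 2·(199/4))/4 = 199/8.

24.88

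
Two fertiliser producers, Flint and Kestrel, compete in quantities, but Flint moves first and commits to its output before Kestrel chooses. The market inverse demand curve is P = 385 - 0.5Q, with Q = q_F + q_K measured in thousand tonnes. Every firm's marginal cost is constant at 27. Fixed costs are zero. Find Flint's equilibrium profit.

32041

The follower Kestrel best-responds to any q_F: π_K = (385 - 0.5Q)q_K - 27q_K.
Follower FOC: 358 - (1/2)q_F - q_K = 0, so q_K(q_F) = (358 - (1/2)q_F).
The leader anticipates this reaction. Substituting into P = 385 - 0.5Q gives P = 206 - (1/4)q_F, so π_F = (206 - (1/4)q_F)q_F - 27q_F.
The leader's first-order condition 179 - (1/2)q_F = 0 yields q_F = 358.
Then q_K = (358 - (1/2)·358) = 179.
Price P = 385 - (1/2)·537 = 233/2.
Flint's profit: (233/2 - 27)·358 = 32041.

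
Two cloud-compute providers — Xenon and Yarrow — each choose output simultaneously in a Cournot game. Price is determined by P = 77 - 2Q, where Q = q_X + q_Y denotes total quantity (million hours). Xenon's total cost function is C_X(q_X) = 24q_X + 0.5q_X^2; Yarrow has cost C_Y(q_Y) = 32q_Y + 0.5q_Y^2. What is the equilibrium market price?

49

Xenon's profit: π_X = (77 - 2Q)q_X - (24q_X + (1/2)q_X²). Setting ∂π_X/∂q_X = 0: 53 - 5q_X - 2(q_Y) = 0.
Yarrow's first-order condition: 45 - 5q_Y - 2(q_X) = 0.
Rearranging gives the reaction functions q_X = (53 - 2q_Y)/5 and q_Y = (45 - 2q_X)/5.
Substituting one into the other gives q_X = 25/3 and q_Y = 17/3.
Total output Q = 14, so price P = 77 - 2·14 = 49.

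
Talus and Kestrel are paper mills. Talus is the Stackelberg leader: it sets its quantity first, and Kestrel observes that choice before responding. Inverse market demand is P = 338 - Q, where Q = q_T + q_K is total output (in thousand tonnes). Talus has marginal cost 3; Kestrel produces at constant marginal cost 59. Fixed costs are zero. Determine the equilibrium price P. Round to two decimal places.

100.75

Solve by backward induction. Given q_T, the follower Kestrel maximises π_K = (338 - q_T - q_K)q_K - 59q_K.
Follower FOC: 279 - q_T - 2q_K = 0, so q_K(q_T) = (279 - q_T)/2.
The leader anticipates this reaction. Substituting into P = 338 - Q gives P = 397/2 - (1/2)q_T, so π_T = (397/2 - (1/2)q_T)q_T - 3q_T.
The leader's first-order condition 391/2 - q_T = 0 yields q_T = 391/2.
Then q_K = (279 - 391/2)/2 = 167/4.
Total output Q = 949/4, so price P = 338 - 949/4 = 403/4.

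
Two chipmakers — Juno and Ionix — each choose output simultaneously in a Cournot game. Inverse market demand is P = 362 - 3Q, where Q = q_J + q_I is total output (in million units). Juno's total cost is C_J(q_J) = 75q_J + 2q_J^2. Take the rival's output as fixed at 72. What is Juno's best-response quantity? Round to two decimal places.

With the rival's output fixed at 72, Juno's profit is π_J = (362 - 3·72 - 3q_J)q_J - (75q_J + 2q_J²) = (146 - 3q_J)q_J - (75q_J + 2q_J²).
∂π_J/∂q_J = 71 - 10q_J = 0, so q_J = 71/10.

7.10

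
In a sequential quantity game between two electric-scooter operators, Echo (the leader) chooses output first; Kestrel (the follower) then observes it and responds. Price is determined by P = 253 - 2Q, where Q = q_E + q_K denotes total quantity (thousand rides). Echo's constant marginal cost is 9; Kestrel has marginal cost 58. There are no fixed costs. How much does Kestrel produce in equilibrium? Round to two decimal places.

The follower Kestrel best-responds to any q_E: π_K = (253 - 2Q)q_K - 58q_K.
Setting the follower's marginal profit to zero, 195 - 2q_E - 4q_K = 0, i.e. q_K = (195 - 2q_E)/4.
The leader anticipates this reaction. Substituting into P = 253 - 2Q gives P = 311/2 - q_E, so π_E = (311/2 - q_E)q_E - 9q_E.
Leader FOC: 293/2 - 2q_E = 0, so q_E = 293/4.
Then q_K = (195 - 2·(293/4))/4 = 97/8.

12.13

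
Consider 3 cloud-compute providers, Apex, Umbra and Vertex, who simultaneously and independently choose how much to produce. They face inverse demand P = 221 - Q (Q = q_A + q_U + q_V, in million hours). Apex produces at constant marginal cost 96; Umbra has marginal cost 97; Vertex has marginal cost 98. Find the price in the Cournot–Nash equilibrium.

Apex's profit: π_A = (221 - Q)q_A - (96q_A). Setting ∂π_A/∂q_A = 0: 125 - 2q_A - (q_U + q_V) = 0.
Umbra's first-order condition: 124 - 2q_U - (q_A + q_V) = 0.
Vertex's first-order condition: 123 - 2q_V - (q_A + q_U) = 0.
Adding the 3 conditions: 372 − 2Q − 2Q = 0, i.e. Q = 93.
Back-substituting: q_A = (125 − 93) = 32, q_U = (124 − 93) = 31, q_V = (123 − 93) = 30.
Total output Q = 93, so price P = 221 - 93 = 128.

128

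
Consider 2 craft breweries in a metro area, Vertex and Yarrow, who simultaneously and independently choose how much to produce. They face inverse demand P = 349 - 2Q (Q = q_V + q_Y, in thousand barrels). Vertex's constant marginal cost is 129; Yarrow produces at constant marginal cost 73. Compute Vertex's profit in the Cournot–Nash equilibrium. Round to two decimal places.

Vertex's profit: π_V = (349 - 2Q)q_V - (129q_V). Setting ∂π_V/∂q_V = 0: 220 - 4q_V - 2(q_Y) = 0.
Yarrow's profit: π_Y = (349 - 2Q)q_Y - (73q_Y). Setting ∂π_Y/∂q_Y = 0: 276 - 4q_Y - 2(q_V) = 0.
Rearranging gives the reaction functions q_V = (220 - 2q_Y)/4 and q_Y = (276 - 2q_V)/4.
Solving the pair: q_V = 82/3, q_Y = 166/3.
Price P = 349 - 2·(248/3) = 551/3.
Vertex's profit: (551/3 - 129)·(82/3) = 1494.2222.

1494.22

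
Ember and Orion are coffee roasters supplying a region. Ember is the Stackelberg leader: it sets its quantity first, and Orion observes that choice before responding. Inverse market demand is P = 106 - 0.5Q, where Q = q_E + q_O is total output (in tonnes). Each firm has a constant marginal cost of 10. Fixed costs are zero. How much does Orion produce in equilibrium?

Solve by backward induction. Given q_E, the follower Orion maximises π_O = (106 - (1/2)q_E - (1/2)q_O)q_O - 10q_O.
∂π_O/∂q_O = 96 - (1/2)q_E - q_O = 0 gives the reaction function q_O = (96 - (1/2)q_E).
The leader anticipates this reaction. Substituting into P = 106 - 0.5Q gives P = 58 - (1/4)q_E, so π_E = (58 - (1/4)q_E)q_E - 10q_E.
The leader's first-order condition 48 - (1/2)q_E = 0 yields q_E = 96.
Then q_O = (96 - (1/2)·96) = 48.

48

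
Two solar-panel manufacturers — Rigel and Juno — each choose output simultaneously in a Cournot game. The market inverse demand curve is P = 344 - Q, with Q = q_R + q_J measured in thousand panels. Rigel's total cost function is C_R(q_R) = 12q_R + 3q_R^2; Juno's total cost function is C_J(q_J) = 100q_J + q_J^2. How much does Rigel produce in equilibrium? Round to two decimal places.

34.97

Rigel's profit: π_R = (344 - Q)q_R - (12q_R + 3q_R²). Setting ∂π_R/∂q_R = 0: 332 - 8q_R - (q_J) = 0.
Juno's first-order condition: 244 - 4q_J - (q_R) = 0.
So q_R = (332 - q_J)/8 and q_J = (244 - q_R)/4.
Substituting one into the other gives q_R = 1084/31 and q_J = 1620/31.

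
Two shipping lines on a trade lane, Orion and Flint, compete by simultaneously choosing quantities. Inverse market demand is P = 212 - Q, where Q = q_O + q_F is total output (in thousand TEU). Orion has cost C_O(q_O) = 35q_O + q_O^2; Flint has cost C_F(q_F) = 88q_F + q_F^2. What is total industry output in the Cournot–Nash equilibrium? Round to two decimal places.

Orion's profit: π_O = (212 - Q)q_O - (35q_O + q_O²). Setting ∂π_O/∂q_O = 0: 177 - 4q_O - (q_F) = 0.
Flint's profit: π_F = (212 - Q)q_F - (88q_F + q_F²). Setting ∂π_F/∂q_F = 0: 124 - 4q_F - (q_O) = 0.
So q_O = (177 - q_F)/4 and q_F = (124 - q_O)/4.
Substituting one into the other gives q_O = 584/15 and q_F = 319/15.
Total output Q = 584/15 + 319/15 = 301/5.

60.20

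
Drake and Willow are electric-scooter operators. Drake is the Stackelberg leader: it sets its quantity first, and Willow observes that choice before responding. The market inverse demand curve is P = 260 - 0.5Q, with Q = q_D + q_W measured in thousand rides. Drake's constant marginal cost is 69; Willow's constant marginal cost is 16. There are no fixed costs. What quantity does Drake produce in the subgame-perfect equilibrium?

138

Solve by backward induction. Given q_D, the follower Willow maximises π_W = (260 - (1/2)q_D - (1/2)q_W)q_W - 16q_W.
Follower FOC: 244 - (1/2)q_D - q_W = 0, so q_W(q_D) = (244 - (1/2)q_D).
The leader anticipates this reaction. Substituting into P = 260 - 0.5Q gives P = 138 - (1/4)q_D, so π_D = (138 - (1/4)q_D)q_D - 69q_D.
The leader's first-order condition 69 - (1/2)q_D = 0 yields q_D = 138.
Then q_W = (244 - (1/2)·138) = 175.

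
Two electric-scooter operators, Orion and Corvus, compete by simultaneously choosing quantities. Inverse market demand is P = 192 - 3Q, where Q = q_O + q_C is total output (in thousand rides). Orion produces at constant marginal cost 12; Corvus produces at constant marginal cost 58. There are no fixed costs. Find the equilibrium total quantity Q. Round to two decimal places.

34.89

Orion's profit: π_O = (192 - 3Q)q_O - (12q_O). Setting ∂π_O/∂q_O = 0: 180 - 6q_O - 3(q_C) = 0.
Corvus's first-order condition: 134 - 6q_C - 3(q_O) = 0.
So q_O = (180 - 3q_C)/6 and q_C = (134 - 3q_O)/6.
Solving the pair: q_O = 226/9, q_C = 88/9.
Total output Q = 226/9 + 88/9 = 314/9.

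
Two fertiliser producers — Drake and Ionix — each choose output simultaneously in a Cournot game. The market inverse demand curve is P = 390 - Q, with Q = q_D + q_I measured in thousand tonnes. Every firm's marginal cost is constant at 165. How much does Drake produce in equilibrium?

75

A representative firm's profit is π_i = q_i(390 - Q) - 165q_i.
First-order condition (treating rivals' output as given): 225 - 2q_i - q_j = 0.
With identical firms every q_j equals q_i, so q_j = q_i and 225 = 3q_i, giving q_i = 75.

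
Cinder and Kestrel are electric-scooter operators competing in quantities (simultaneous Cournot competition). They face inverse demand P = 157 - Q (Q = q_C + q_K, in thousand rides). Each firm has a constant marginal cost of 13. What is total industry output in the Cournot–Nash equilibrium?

96

A representative firm's profit is π_i = q_i(157 - Q) - 13q_i.
First-order condition (treating rivals' output as given): 144 - 2q_i - q_j = 0.
By symmetry each firm produces the same amount; substituting q_j = q_i yields q_i = 144/3 = 48.
Total output Q = 48 + 48 = 96.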